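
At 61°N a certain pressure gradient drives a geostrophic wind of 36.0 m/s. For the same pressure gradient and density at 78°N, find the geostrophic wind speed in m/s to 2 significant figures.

32 m/s

With the same pressure gradient and density, V_g ∝ 1/f ∝ 1/sin φ.
V₂ = V₁ · sin φ₁ / sin φ₂ = 36.0 × sin 61° / sin 78°
V₂ = 36.0 × 0.8746/0.9781 = 32 m/s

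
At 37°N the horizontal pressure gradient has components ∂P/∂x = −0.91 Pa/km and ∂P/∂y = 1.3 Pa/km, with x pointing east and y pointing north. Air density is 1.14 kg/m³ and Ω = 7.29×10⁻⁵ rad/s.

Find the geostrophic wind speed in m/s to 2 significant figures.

16 m/s

Coriolis parameter at 37°N:
f = 2Ω sin φ = 2 × 7.29×10⁻⁵ × sin 37° = 8.77×10⁻⁵ s⁻¹
Component geostrophic relations (x east, y north):
u_g = −(1/(fρ)) ∂P/∂y,  v_g = (1/(fρ)) ∂P/∂x
u_g = −(1.3×10⁻³)/(8.77×10⁻⁵ × 1.14) = −13.0 m/s;  v_g = (−0.91×10⁻³)/(8.77×10⁻⁵ × 1.14) = −9.10 m/s
|V_g| = √(u_g² + v_g²) = 15.9 m/s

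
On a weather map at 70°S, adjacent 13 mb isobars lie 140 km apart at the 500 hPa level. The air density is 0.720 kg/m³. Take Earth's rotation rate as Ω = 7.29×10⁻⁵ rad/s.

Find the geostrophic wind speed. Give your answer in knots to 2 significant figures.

180 knots

Coriolis parameter at 70°S:
f = 2Ω sin φ = 2 × 7.29×10⁻⁵ × sin 70° = 1.37×10⁻⁴ s⁻¹
Pressure gradient: |∂P/∂n| = 1300 Pa / 140000 m = 9.29×10⁻³ Pa/m
Geostrophic balance (pressure-gradient force = Coriolis force):
V_g = (1/(fρ)) |∂P/∂n| = 9.29×10⁻³ / (1.37×10⁻⁴ × 0.720) = 94.1 m/s
Converting: 94.1 m/s × 1.944 = 180 knots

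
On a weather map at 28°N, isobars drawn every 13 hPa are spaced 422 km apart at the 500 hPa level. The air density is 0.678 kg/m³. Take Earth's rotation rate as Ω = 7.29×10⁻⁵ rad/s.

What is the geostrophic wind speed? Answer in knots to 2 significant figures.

Coriolis parameter at 28°N:
f = 2Ω sin φ = 2 × 7.29×10⁻⁵ × sin 28° = 6.84×10⁻⁵ s⁻¹
Pressure gradient: |∂P/∂n| = 1300 Pa / 422000 m = 3.08×10⁻³ Pa/m
Geostrophic balance (pressure-gradient force = Coriolis force):
V_g = (1/(fρ)) |∂P/∂n| = 3.08×10⁻³ / (6.84×10⁻⁵ × 0.678) = 66.4 m/s
Converting: 66.4 m/s × 1.944 = 130 knots

130 knots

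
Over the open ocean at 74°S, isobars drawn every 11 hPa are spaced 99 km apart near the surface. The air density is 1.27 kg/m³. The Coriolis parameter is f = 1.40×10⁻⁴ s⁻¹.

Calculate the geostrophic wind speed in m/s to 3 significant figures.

62.5 m/s

Pressure gradient: |∂P/∂n| = 1100 Pa / 99000 m = 1.11×10⁻² Pa/m
Geostrophic balance (pressure-gradient force = Coriolis force):
V_g = (1/(fρ)) |∂P/∂n| = 1.11×10⁻² / (1.40×10⁻⁴ × 1.27) = 62.5 m/s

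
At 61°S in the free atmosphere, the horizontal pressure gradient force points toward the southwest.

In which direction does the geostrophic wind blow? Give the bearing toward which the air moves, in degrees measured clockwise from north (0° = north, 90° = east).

The pressure-gradient force points toward the southwest (bearing 225°).
Geostrophic balance: in the Southern Hemisphere the Coriolis force deflects motion to the left, so the geostrophic wind blows 90° to the left of the pressure-gradient force (low pressure on the right).
Rotating 225° by 90° counterclockwise gives 135° — the wind blows toward the southeast.

135°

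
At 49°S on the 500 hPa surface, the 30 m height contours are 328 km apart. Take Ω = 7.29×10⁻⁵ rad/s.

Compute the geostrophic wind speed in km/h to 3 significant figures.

29.4 km/h

Coriolis parameter at 49°S:
f = 2Ω sin φ = 2 × 7.29×10⁻⁵ × sin 49° = 1.10×10⁻⁴ s⁻¹
Height gradient: |∂Z/∂n| = 30 m / 328000 m = 9.15×10⁻⁵
On a pressure surface, geostrophic balance gives V_g = (g/f)|∂Z/∂n|:
V_g = 9.81 × 9.15×10⁻⁵ / 1.10×10⁻⁴ = 8.15 m/s
Converting: 8.15 m/s × 3.6 = 29.4 km/h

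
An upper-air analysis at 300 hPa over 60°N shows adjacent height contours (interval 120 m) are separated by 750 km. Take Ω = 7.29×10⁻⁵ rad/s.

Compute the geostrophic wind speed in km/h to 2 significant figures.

45 km/h

Coriolis parameter at 60°N:
f = 2Ω sin φ = 2 × 7.29×10⁻⁵ × sin 60° = 1.26×10⁻⁴ s⁻¹
Height gradient: |∂Z/∂n| = 120 m / 750000 m = 1.60×10⁻⁴
On a pressure surface, geostrophic balance gives V_g = (g/f)|∂Z/∂n|:
V_g = 9.81 × 1.60×10⁻⁴ / 1.26×10⁻⁴ = 12.4 m/s
Converting: 12.4 m/s × 3.6 = 45 km/h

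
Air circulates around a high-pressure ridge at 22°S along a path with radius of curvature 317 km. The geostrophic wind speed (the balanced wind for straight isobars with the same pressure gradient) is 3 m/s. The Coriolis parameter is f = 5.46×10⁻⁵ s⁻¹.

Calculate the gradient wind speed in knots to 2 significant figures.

Around a high, pressure-gradient force acts outward with centrifugal, so Coriolis balances both:
fV = (1/ρ)|∂P/∂n| + V²/R  →  V² − fR·V + fR·V_g = 0
With fR = 5.46×10⁻⁵ × 317×10³ m = 17.3 m/s:
V = [fR − √((fR)² − 4 fR V_g)]/2 = [17.3 − √(17.3² − 4×17.3×3)]/2 = 3.86 m/s
Supergeostrophic (V > V_g = 3 m/s), as expected around a high.
Converting: 3.86 m/s × 1.944 = 7.5 knots

7.5 knots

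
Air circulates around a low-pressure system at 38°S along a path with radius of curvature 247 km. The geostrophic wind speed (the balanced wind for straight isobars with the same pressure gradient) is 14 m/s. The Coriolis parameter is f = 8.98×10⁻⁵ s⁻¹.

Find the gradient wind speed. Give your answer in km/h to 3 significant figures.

35.0 km/h

Around a low, centrifugal force acts outward with Coriolis, so pressure-gradient force balances both:
(1/ρ)|∂P/∂n| = fV + V²/R  →  V² + fR·V − fR·V_g = 0
With fR = 8.98×10⁻⁵ × 247×10³ m = 22.2 m/s:
V = [−fR + √((fR)² + 4 fR V_g)]/2 = [−22.2 + √(22.2² + 4×22.2×14)]/2 = 9.73 m/s
Subgeostrophic (V < V_g = 14 m/s), as expected around a low.
Converting: 9.73 m/s × 3.6 = 35.0 km/h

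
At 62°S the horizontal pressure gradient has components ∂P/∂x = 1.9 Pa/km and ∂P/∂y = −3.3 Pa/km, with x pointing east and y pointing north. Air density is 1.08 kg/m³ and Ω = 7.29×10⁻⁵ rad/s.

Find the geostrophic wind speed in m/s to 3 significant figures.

27.4 m/s

Coriolis parameter at 62°S:
f = 2Ω sin φ = 2 × 7.29×10⁻⁵ × sin 62° = 1.29×10⁻⁴ s⁻¹
In the Southern Hemisphere f is negative: f = −1.29×10⁻⁴ s⁻¹.
Component geostrophic relations (x east, y north):
u_g = −(1/(fρ)) ∂P/∂y,  v_g = (1/(fρ)) ∂P/∂x
u_g = −(−3.3×10⁻³)/(−1.29×10⁻⁴ × 1.08) = −23.7 m/s;  v_g = (1.9×10⁻³)/(−1.29×10⁻⁴ × 1.08) = −13.7 m/s
|V_g| = √(u_g² + v_g²) = 27.4 m/s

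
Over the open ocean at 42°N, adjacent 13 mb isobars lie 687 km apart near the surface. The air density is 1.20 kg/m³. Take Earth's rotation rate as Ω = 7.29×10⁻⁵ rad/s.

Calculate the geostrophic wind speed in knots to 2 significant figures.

Coriolis parameter at 42°N:
f = 2Ω sin φ = 2 × 7.29×10⁻⁵ × sin 42° = 9.76×10⁻⁵ s⁻¹
Pressure gradient: |∂P/∂n| = 1300 Pa / 687000 m = 1.89×10⁻³ Pa/m
Geostrophic balance (pressure-gradient force = Coriolis force):
V_g = (1/(fρ)) |∂P/∂n| = 1.89×10⁻³ / (9.76×10⁻⁵ × 1.20) = 16.2 m/s
Converting: 16.2 m/s × 1.944 = 31 knots

31 knots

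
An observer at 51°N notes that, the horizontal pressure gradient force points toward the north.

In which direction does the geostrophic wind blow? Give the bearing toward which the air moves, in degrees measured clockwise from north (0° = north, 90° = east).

The pressure-gradient force points toward the north (bearing 000°).
Geostrophic balance: in the Northern Hemisphere the Coriolis force deflects motion to the right, so the geostrophic wind blows 90° to the right of the pressure-gradient force (low pressure on the left).
Rotating 000° by 90° clockwise gives 090° — the wind blows toward the east.

090°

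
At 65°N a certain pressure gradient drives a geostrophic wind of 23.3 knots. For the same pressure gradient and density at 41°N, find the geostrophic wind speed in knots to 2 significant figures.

32 knots

With the same pressure gradient and density, V_g ∝ 1/f ∝ 1/sin φ.
V₂ = V₁ · sin φ₁ / sin φ₂ = 23.3 × sin 65° / sin 41°
V₂ = 23.3 × 0.9063/0.6561 = 32 knots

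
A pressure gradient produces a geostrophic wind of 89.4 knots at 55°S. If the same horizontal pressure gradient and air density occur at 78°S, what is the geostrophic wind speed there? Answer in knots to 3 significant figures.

74.9 knots

With the same pressure gradient and density, V_g ∝ 1/f ∝ 1/sin φ.
V₂ = V₁ · sin φ₁ / sin φ₂ = 89.4 × sin 55° / sin 78°
V₂ = 89.4 × 0.8192/0.9781 = 74.9 knots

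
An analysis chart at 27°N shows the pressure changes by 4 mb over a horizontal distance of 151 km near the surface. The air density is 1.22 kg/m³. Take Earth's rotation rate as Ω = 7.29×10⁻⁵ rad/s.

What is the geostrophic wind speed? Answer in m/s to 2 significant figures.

Coriolis parameter at 27°N:
f = 2Ω sin φ = 2 × 7.29×10⁻⁵ × sin 27° = 6.62×10⁻⁵ s⁻¹
Pressure gradient: |∂P/∂n| = 400 Pa / 151000 m = 2.65×10⁻³ Pa/m
Geostrophic balance (pressure-gradient force = Coriolis force):
V_g = (1/(fρ)) |∂P/∂n| = 2.65×10⁻³ / (6.62×10⁻⁵ × 1.22) = 32.8 m/s

33 m/s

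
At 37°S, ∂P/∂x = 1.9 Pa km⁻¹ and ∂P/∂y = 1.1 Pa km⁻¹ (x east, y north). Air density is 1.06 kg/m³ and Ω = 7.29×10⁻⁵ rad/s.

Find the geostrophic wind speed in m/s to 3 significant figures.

23.6 m/s

Coriolis parameter at 37°S:
f = 2Ω sin φ = 2 × 7.29×10⁻⁵ × sin 37° = 8.77×10⁻⁵ s⁻¹
In the Southern Hemisphere f is negative: f = −8.77×10⁻⁵ s⁻¹.
Component geostrophic relations (x east, y north):
u_g = −(1/(fρ)) ∂P/∂y,  v_g = (1/(fρ)) ∂P/∂x
u_g = −(1.1×10⁻³)/(−8.77×10⁻⁵ × 1.06) = 11.8 m/s;  v_g = (1.9×10⁻³)/(−8.77×10⁻⁵ × 1.06) = −20.4 m/s
|V_g| = √(u_g² + v_g²) = 23.6 m/s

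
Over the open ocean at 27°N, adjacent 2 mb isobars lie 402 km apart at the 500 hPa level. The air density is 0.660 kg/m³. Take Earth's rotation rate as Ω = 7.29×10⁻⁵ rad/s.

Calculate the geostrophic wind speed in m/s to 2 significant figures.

11 m/s

Coriolis parameter at 27°N:
f = 2Ω sin φ = 2 × 7.29×10⁻⁵ × sin 27° = 6.62×10⁻⁵ s⁻¹
Pressure gradient: |∂P/∂n| = 200 Pa / 402000 m = 4.98×10⁻⁴ Pa/m
Geostrophic balance (pressure-gradient force = Coriolis force):
V_g = (1/(fρ)) |∂P/∂n| = 4.98×10⁻⁴ / (6.62×10⁻⁵ × 0.660) = 11.4 m/s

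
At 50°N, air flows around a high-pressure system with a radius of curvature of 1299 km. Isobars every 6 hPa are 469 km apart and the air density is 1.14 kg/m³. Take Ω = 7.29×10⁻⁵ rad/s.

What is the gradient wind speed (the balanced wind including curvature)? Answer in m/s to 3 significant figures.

10.9 m/s

Coriolis parameter at 50°N:
f = 2Ω sin φ = 2 × 7.29×10⁻⁵ × sin 50° = 1.12×10⁻⁴ s⁻¹
Pressure gradient: |∂P/∂n| = 600 Pa / 469000 m = 1.28×10⁻³ Pa/m
Geostrophic speed: V_g = |∂P/∂n|/(fρ) = 1.28×10⁻³/(1.12×10⁻⁴ × 1.14) = 10.0 m/s
Around a high, pressure-gradient force acts outward with centrifugal, so Coriolis balances both:
fV = (1/ρ)|∂P/∂n| + V²/R  →  V² − fR·V + fR·V_g = 0
With fR = 1.12×10⁻⁴ × 1299×10³ m = 145 m/s:
V = [fR − √((fR)² − 4 fR V_g)]/2 = [145 − √(145² − 4×145×10)]/2 = 10.9 m/s
Supergeostrophic (V > V_g = 10 m/s), as expected around a high.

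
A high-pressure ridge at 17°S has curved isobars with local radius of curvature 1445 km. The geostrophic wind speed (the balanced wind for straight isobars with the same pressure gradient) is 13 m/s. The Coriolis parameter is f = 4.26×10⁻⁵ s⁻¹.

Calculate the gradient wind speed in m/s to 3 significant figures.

18.7 m/s

Around a high, pressure-gradient force acts outward with centrifugal, so Coriolis balances both:
fV = (1/ρ)|∂P/∂n| + V²/R  →  V² − fR·V + fR·V_g = 0
With fR = 4.26×10⁻⁵ × 1445×10³ m = 61.6 m/s:
V = [fR − √((fR)² − 4 fR V_g)]/2 = [61.6 − √(61.6² − 4×61.6×13)]/2 = 18.7 m/s
Supergeostrophic (V > V_g = 13 m/s), as expected around a high.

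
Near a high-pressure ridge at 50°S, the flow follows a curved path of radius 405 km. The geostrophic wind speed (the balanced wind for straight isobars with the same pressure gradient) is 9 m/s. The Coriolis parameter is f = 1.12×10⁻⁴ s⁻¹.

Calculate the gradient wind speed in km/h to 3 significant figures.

44.6 km/h

Around a high, pressure-gradient force acts outward with centrifugal, so Coriolis balances both:
fV = (1/ρ)|∂P/∂n| + V²/R  →  V² − fR·V + fR·V_g = 0
With fR = 1.12×10⁻⁴ × 405×10³ m = 45.4 m/s:
V = [fR − √((fR)² − 4 fR V_g)]/2 = [45.4 − √(45.4² − 4×45.4×9)]/2 = 12.4 m/s
Supergeostrophic (V > V_g = 9 m/s), as expected around a high.
Converting: 12.4 m/s × 3.6 = 44.6 km/h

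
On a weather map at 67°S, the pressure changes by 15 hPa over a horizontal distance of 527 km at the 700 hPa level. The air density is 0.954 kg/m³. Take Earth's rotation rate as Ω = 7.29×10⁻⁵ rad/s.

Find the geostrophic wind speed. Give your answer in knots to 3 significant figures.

Coriolis parameter at 67°S:
f = 2Ω sin φ = 2 × 7.29×10⁻⁵ × sin 67° = 1.34×10⁻⁴ s⁻¹
Pressure gradient: |∂P/∂n| = 1500 Pa / 527000 m = 2.85×10⁻³ Pa/m
Geostrophic balance (pressure-gradient force = Coriolis force):
V_g = (1/(fρ)) |∂P/∂n| = 2.85×10⁻³ / (1.34×10⁻⁴ × 0.954) = 22.2 m/s
Converting: 22.2 m/s × 1.944 = 43.2 knots

43.2 knots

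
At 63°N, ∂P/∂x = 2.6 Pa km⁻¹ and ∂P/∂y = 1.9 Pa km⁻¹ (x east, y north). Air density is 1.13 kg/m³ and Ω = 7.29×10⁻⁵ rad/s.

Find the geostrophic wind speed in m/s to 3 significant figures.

Coriolis parameter at 63°N:
f = 2Ω sin φ = 2 × 7.29×10⁻⁵ × sin 63° = 1.30×10⁻⁴ s⁻¹
Component geostrophic relations (x east, y north):
u_g = −(1/(fρ)) ∂P/∂y,  v_g = (1/(fρ)) ∂P/∂x
u_g = −(1.9×10⁻³)/(1.30×10⁻⁴ × 1.13) = −12.9 m/s;  v_g = (2.6×10⁻³)/(1.30×10⁻⁴ × 1.13) = 17.7 m/s
|V_g| = √(u_g² + v_g²) = 21.9 m/s

21.9 m/s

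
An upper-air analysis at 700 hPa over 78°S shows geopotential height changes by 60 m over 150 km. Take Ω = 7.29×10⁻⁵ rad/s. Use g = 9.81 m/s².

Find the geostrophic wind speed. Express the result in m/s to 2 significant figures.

28 m/s

Coriolis parameter at 78°S:
f = 2Ω sin φ = 2 × 7.29×10⁻⁵ × sin 78° = 1.43×10⁻⁴ s⁻¹
Height gradient: |∂Z/∂n| = 60 m / 150000 m = 4.00×10⁻⁴
On a pressure surface, geostrophic balance gives V_g = (g/f)|∂Z/∂n|:
V_g = 9.81 × 4.00×10⁻⁴ / 1.43×10⁻⁴ = 27.5 m/s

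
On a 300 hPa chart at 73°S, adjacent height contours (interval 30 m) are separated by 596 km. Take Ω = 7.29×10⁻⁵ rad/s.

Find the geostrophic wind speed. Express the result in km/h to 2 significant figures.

Coriolis parameter at 73°S:
f = 2Ω sin φ = 2 × 7.29×10⁻⁵ × sin 73° = 1.39×10⁻⁴ s⁻¹
Height gradient: |∂Z/∂n| = 30 m / 596000 m = 5.03×10⁻⁵
On a pressure surface, geostrophic balance gives V_g = (g/f)|∂Z/∂n|:
V_g = 9.81 × 5.03×10⁻⁵ / 1.39×10⁻⁴ = 3.54 m/s
Converting: 3.54 m/s × 3.6 = 13 km/h

13 km/h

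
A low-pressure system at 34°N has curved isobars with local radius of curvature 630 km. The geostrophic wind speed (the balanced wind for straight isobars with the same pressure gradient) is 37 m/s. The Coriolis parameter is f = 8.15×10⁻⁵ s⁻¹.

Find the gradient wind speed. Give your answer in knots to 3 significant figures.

48.4 knots

Around a low, centrifugal force acts outward with Coriolis, so pressure-gradient force balances both:
(1/ρ)|∂P/∂n| = fV + V²/R  →  V² + fR·V − fR·V_g = 0
With fR = 8.15×10⁻⁵ × 630×10³ m = 51.3 m/s:
V = [−fR + √((fR)² + 4 fR V_g)]/2 = [−51.3 + √(51.3² + 4×51.3×37)]/2 = 24.9 m/s
Subgeostrophic (V < V_g = 37 m/s), as expected around a low.
Converting: 24.9 m/s × 1.944 = 48.4 knots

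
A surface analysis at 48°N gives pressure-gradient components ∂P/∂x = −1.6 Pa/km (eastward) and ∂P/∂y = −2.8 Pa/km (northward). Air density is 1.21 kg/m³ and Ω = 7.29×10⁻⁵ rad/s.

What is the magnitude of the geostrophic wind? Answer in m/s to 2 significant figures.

25 m/s

Coriolis parameter at 48°N:
f = 2Ω sin φ = 2 × 7.29×10⁻⁵ × sin 48° = 1.08×10⁻⁴ s⁻¹
Component geostrophic relations (x east, y north):
u_g = −(1/(fρ)) ∂P/∂y,  v_g = (1/(fρ)) ∂P/∂x
u_g = −(−2.8×10⁻³)/(1.08×10⁻⁴ × 1.21) = 21.4 m/s;  v_g = (−1.6×10⁻³)/(1.08×10⁻⁴ × 1.21) = −12.2 m/s
|V_g| = √(u_g² + v_g²) = 24.6 m/s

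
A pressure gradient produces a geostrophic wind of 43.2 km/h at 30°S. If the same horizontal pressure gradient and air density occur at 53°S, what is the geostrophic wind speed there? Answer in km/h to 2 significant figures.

27 km/h

With the same pressure gradient and density, V_g ∝ 1/f ∝ 1/sin φ.
V₂ = V₁ · sin φ₁ / sin φ₂ = 43.2 × sin 30° / sin 53°
V₂ = 43.2 × 0.5000/0.7986 = 27 km/h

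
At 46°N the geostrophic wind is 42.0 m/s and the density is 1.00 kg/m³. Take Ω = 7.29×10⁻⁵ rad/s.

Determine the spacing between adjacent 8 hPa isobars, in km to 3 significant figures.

182 km

Coriolis parameter at 46°N:
f = 2Ω sin φ = 2 × 7.29×10⁻⁵ × sin 46° = 1.05×10⁻⁴ s⁻¹
Geostrophic balance rearranged: |∂P/∂n| = f ρ V_g
|∂P/∂n| = 1.05×10⁻⁴ × 1.00 × 42.0 = 4.40×10⁻³ Pa/m
Isobar spacing: Δn = ΔP/|∂P/∂n| = 800 Pa / 4.40×10⁻³ Pa/m = 181614 m ≈ 182 km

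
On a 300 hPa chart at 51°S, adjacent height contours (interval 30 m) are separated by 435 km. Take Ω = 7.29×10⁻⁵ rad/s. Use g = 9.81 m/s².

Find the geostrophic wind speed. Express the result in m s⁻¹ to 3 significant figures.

Coriolis parameter at 51°S:
f = 2Ω sin φ = 2 × 7.29×10⁻⁵ × sin 51° = 1.13×10⁻⁴ s⁻¹
Height gradient: |∂Z/∂n| = 30 m / 435000 m = 6.90×10⁻⁵
On a pressure surface, geostrophic balance gives V_g = (g/f)|∂Z/∂n|:
V_g = 9.81 × 6.90×10⁻⁵ / 1.13×10⁻⁴ = 5.97 m/s

5.97 m s⁻¹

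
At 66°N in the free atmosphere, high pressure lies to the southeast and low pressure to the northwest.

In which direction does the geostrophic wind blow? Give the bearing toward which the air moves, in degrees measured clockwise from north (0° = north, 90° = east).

The pressure-gradient force points toward the northwest (bearing 315°).
Geostrophic balance: in the Northern Hemisphere the Coriolis force deflects motion to the right, so the geostrophic wind blows 90° to the right of the pressure-gradient force (low pressure on the left).
Rotating 315° by 90° clockwise gives 045° — the wind blows toward the northeast.

045°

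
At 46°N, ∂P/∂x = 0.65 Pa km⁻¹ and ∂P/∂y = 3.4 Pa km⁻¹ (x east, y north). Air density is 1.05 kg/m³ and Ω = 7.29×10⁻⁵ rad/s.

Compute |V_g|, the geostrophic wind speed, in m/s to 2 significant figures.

Coriolis parameter at 46°N:
f = 2Ω sin φ = 2 × 7.29×10⁻⁵ × sin 46° = 1.05×10⁻⁴ s⁻¹
Component geostrophic relations (x east, y north):
u_g = −(1/(fρ)) ∂P/∂y,  v_g = (1/(fρ)) ∂P/∂x
u_g = −(3.4×10⁻³)/(1.05×10⁻⁴ × 1.05) = −30.9 m/s;  v_g = (0.65×10⁻³)/(1.05×10⁻⁴ × 1.05) = 5.90 m/s
|V_g| = √(u_g² + v_g²) = 31.4 m/s

31 m/s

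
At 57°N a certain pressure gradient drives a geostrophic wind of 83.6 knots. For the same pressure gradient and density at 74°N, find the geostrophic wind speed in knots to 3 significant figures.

72.9 knots

With the same pressure gradient and density, V_g ∝ 1/f ∝ 1/sin φ.
V₂ = V₁ · sin φ₁ / sin φ₂ = 83.6 × sin 57° / sin 74°
V₂ = 83.6 × 0.8387/0.9613 = 72.9 knots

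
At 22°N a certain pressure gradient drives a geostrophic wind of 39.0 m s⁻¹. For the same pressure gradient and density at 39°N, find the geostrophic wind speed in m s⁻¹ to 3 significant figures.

23.2 m s⁻¹

With the same pressure gradient and density, V_g ∝ 1/f ∝ 1/sin φ.
V₂ = V₁ · sin φ₁ / sin φ₂ = 39.0 × sin 22° / sin 39°
V₂ = 39.0 × 0.3746/0.6293 = 23.2 m s⁻¹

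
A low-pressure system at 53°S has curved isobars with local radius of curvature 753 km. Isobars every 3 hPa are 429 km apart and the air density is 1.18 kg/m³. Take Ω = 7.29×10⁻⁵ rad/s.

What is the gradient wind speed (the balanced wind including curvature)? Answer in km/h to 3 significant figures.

17.4 km/h

Coriolis parameter at 53°S:
f = 2Ω sin φ = 2 × 7.29×10⁻⁵ × sin 53° = 1.16×10⁻⁴ s⁻¹
Pressure gradient: |∂P/∂n| = 300 Pa / 429000 m = 6.99×10⁻⁴ Pa/m
Geostrophic speed: V_g = |∂P/∂n|/(fρ) = 6.99×10⁻⁴/(1.16×10⁻⁴ × 1.18) = 5.09 m/s
Around a low, centrifugal force acts outward with Coriolis, so pressure-gradient force balances both:
(1/ρ)|∂P/∂n| = fV + V²/R  →  V² + fR·V − fR·V_g = 0
With fR = 1.16×10⁻⁴ × 753×10³ m = 87.7 m/s:
V = [−fR + √((fR)² + 4 fR V_g)]/2 = [−87.7 + √(87.7² + 4×87.7×5.09)]/2 = 4.82 m/s
Subgeostrophic (V < V_g = 5.09 m/s), as expected around a low.
Converting: 4.82 m/s × 3.6 = 17.4 km/h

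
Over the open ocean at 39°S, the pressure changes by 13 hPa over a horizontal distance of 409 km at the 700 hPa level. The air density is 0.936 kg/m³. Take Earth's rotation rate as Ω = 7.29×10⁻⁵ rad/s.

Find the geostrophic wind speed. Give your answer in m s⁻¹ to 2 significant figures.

37 m s⁻¹

Coriolis parameter at 39°S:
f = 2Ω sin φ = 2 × 7.29×10⁻⁵ × sin 39° = 9.18×10⁻⁵ s⁻¹
Pressure gradient: |∂P/∂n| = 1300 Pa / 409000 m = 3.18×10⁻³ Pa/m
Geostrophic balance (pressure-gradient force = Coriolis force):
V_g = (1/(fρ)) |∂P/∂n| = 3.18×10⁻³ / (9.18×10⁻⁵ × 0.936) = 37.0 m/s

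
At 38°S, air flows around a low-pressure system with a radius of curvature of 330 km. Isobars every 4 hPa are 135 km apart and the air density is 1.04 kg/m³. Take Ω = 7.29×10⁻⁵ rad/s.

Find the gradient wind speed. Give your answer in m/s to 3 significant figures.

Coriolis parameter at 38°S:
f = 2Ω sin φ = 2 × 7.29×10⁻⁵ × sin 38° = 8.98×10⁻⁵ s⁻¹
Pressure gradient: |∂P/∂n| = 400 Pa / 135000 m = 2.96×10⁻³ Pa/m
Geostrophic speed: V_g = |∂P/∂n|/(fρ) = 2.96×10⁻³/(8.98×10⁻⁵ × 1.04) = 31.7 m/s
Around a low, centrifugal force acts outward with Coriolis, so pressure-gradient force balances both:
(1/ρ)|∂P/∂n| = fV + V²/R  →  V² + fR·V − fR·V_g = 0
With fR = 8.98×10⁻⁵ × 330×10³ m = 29.6 m/s:
V = [−fR + √((fR)² + 4 fR V_g)]/2 = [−29.6 + √(29.6² + 4×29.6×31.7)]/2 = 19.2 m/s
Subgeostrophic (V < V_g = 31.7 m/s), as expected around a low.

19.2 m/s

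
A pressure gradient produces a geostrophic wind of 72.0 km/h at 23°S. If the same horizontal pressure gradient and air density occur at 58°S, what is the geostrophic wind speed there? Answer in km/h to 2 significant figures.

With the same pressure gradient and density, V_g ∝ 1/f ∝ 1/sin φ.
V₂ = V₁ · sin φ₁ / sin φ₂ = 72.0 × sin 23° / sin 58°
V₂ = 72.0 × 0.3907/0.8480 = 33 km/h

33 km/h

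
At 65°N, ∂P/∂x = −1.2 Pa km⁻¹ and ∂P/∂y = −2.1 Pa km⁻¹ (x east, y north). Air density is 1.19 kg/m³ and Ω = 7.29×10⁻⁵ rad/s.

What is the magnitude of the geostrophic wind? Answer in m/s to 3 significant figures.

Coriolis parameter at 65°N:
f = 2Ω sin φ = 2 × 7.29×10⁻⁵ × sin 65° = 1.32×10⁻⁴ s⁻¹
Component geostrophic relations (x east, y north):
u_g = −(1/(fρ)) ∂P/∂y,  v_g = (1/(fρ)) ∂P/∂x
u_g = −(−2.1×10⁻³)/(1.32×10⁻⁴ × 1.19) = 13.4 m/s;  v_g = (−1.2×10⁻³)/(1.32×10⁻⁴ × 1.19) = −7.63 m/s
|V_g| = √(u_g² + v_g²) = 15.4 m/s

15.4 m/s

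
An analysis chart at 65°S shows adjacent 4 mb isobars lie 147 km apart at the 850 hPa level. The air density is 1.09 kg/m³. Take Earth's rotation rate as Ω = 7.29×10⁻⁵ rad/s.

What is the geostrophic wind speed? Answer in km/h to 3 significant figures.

Coriolis parameter at 65°S:
f = 2Ω sin φ = 2 × 7.29×10⁻⁵ × sin 65° = 1.32×10⁻⁴ s⁻¹
Pressure gradient: |∂P/∂n| = 400 Pa / 147000 m = 2.72×10⁻³ Pa/m
Geostrophic balance (pressure-gradient force = Coriolis force):
V_g = (1/(fρ)) |∂P/∂n| = 2.72×10⁻³ / (1.32×10⁻⁴ × 1.09) = 18.9 m/s
Converting: 18.9 m/s × 3.6 = 68.0 km/h

68.0 km/h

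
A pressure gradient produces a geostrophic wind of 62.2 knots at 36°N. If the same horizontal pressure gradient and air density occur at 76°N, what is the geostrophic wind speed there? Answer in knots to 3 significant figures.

With the same pressure gradient and density, V_g ∝ 1/f ∝ 1/sin φ.
V₂ = V₁ · sin φ₁ / sin φ₂ = 62.2 × sin 36° / sin 76°
V₂ = 62.2 × 0.5878/0.9703 = 37.7 knots

37.7 knots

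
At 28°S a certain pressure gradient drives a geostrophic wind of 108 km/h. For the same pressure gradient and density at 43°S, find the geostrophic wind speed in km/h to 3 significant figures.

74.3 km/h

With the same pressure gradient and density, V_g ∝ 1/f ∝ 1/sin φ.
V₂ = V₁ · sin φ₁ / sin φ₂ = 108 × sin 28° / sin 43°
V₂ = 108 × 0.4695/0.6820 = 74.3 km/h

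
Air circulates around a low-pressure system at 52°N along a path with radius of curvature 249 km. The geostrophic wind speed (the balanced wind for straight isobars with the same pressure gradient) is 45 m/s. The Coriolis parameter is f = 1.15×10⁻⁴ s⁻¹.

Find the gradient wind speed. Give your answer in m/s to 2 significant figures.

24 m/s

Around a low, centrifugal force acts outward with Coriolis, so pressure-gradient force balances both:
(1/ρ)|∂P/∂n| = fV + V²/R  →  V² + fR·V − fR·V_g = 0
With fR = 1.15×10⁻⁴ × 249×10³ m = 28.6 m/s:
V = [−fR + √((fR)² + 4 fR V_g)]/2 = [−28.6 + √(28.6² + 4×28.6×45)]/2 = 24.3 m/s
Subgeostrophic (V < V_g = 45 m/s), as expected around a low.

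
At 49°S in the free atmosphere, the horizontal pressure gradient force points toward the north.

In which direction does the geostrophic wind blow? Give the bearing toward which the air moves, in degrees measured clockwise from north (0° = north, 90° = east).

The pressure-gradient force points toward the north (bearing 000°).
Geostrophic balance: in the Southern Hemisphere the Coriolis force deflects motion to the left, so the geostrophic wind blows 90° to the left of the pressure-gradient force (low pressure on the right).
Rotating 000° by 90° counterclockwise gives 270° — the wind blows toward the west.

270°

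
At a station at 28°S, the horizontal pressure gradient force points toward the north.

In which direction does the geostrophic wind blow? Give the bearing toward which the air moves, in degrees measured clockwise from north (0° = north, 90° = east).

270°

The pressure-gradient force points toward the north (bearing 000°).
Geostrophic balance: in the Southern Hemisphere the Coriolis force deflects motion to the left, so the geostrophic wind blows 90° to the left of the pressure-gradient force (low pressure on the right).
Rotating 000° by 90° counterclockwise gives 270° — the wind blows toward the west.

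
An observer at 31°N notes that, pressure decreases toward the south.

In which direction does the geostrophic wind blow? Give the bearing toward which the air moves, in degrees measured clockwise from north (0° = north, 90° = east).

270°

The pressure-gradient force points toward the south (bearing 180°).
Geostrophic balance: in the Northern Hemisphere the Coriolis force deflects motion to the right, so the geostrophic wind blows 90° to the right of the pressure-gradient force (low pressure on the left).
Rotating 180° by 90° clockwise gives 270° — the wind blows toward the west.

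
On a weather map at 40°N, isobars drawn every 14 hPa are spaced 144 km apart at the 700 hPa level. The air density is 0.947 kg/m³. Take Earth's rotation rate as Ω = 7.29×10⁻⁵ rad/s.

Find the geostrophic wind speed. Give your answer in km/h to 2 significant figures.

390 km/h

Coriolis parameter at 40°N:
f = 2Ω sin φ = 2 × 7.29×10⁻⁵ × sin 40° = 9.37×10⁻⁵ s⁻¹
Pressure gradient: |∂P/∂n| = 1400 Pa / 144000 m = 9.72×10⁻³ Pa/m
Geostrophic balance (pressure-gradient force = Coriolis force):
V_g = (1/(fρ)) |∂P/∂n| = 9.72×10⁻³ / (9.37×10⁻⁵ × 0.947) = 110 m/s
Converting: 110 m/s × 3.6 = 390 km/h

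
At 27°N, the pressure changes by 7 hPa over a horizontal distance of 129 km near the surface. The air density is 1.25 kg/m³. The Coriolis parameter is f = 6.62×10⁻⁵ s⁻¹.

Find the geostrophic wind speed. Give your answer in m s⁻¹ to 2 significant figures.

Pressure gradient: |∂P/∂n| = 700 Pa / 129000 m = 5.43×10⁻³ Pa/m
Geostrophic balance (pressure-gradient force = Coriolis force):
V_g = (1/(fρ)) |∂P/∂n| = 5.43×10⁻³ / (6.62×10⁻⁵ × 1.25) = 65.6 m/s

66 m s⁻¹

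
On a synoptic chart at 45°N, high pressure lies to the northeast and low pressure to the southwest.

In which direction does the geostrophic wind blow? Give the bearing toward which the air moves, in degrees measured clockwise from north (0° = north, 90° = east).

The pressure-gradient force points toward the southwest (bearing 225°).
Geostrophic balance: in the Northern Hemisphere the Coriolis force deflects motion to the right, so the geostrophic wind blows 90° to the right of the pressure-gradient force (low pressure on the left).
Rotating 225° by 90° clockwise gives 315° — the wind blows toward the northwest.

315°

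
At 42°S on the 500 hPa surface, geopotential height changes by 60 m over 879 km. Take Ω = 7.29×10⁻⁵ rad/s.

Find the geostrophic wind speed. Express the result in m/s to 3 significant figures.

6.86 m/s

Coriolis parameter at 42°S:
f = 2Ω sin φ = 2 × 7.29×10⁻⁵ × sin 42° = 9.76×10⁻⁵ s⁻¹
Height gradient: |∂Z/∂n| = 60 m / 879000 m = 6.83×10⁻⁵
On a pressure surface, geostrophic balance gives V_g = (g/f)|∂Z/∂n|:
V_g = 9.81 × 6.83×10⁻⁵ / 9.76×10⁻⁵ = 6.86 m/s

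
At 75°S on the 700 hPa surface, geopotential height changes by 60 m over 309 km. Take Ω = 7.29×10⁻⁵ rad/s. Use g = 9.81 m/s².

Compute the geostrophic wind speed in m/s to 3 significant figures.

Coriolis parameter at 75°S:
f = 2Ω sin φ = 2 × 7.29×10⁻⁵ × sin 75° = 1.41×10⁻⁴ s⁻¹
Height gradient: |∂Z/∂n| = 60 m / 309000 m = 1.94×10⁻⁴
On a pressure surface, geostrophic balance gives V_g = (g/f)|∂Z/∂n|:
V_g = 9.81 × 1.94×10⁻⁴ / 1.41×10⁻⁴ = 13.5 m/s

13.5 m/s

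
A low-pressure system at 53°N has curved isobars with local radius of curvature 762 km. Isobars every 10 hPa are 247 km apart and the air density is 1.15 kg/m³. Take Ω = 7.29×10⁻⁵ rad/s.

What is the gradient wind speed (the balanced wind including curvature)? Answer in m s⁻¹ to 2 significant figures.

24 m s⁻¹

Coriolis parameter at 53°N:
f = 2Ω sin φ = 2 × 7.29×10⁻⁵ × sin 53° = 1.16×10⁻⁴ s⁻¹
Pressure gradient: |∂P/∂n| = 1000 Pa / 247000 m = 4.05×10⁻³ Pa/m
Geostrophic speed: V_g = |∂P/∂n|/(fρ) = 4.05×10⁻³/(1.16×10⁻⁴ × 1.15) = 30.2 m/s
Around a low, centrifugal force acts outward with Coriolis, so pressure-gradient force balances both:
(1/ρ)|∂P/∂n| = fV + V²/R  →  V² + fR·V − fR·V_g = 0
With fR = 1.16×10⁻⁴ × 762×10³ m = 88.7 m/s:
V = [−fR + √((fR)² + 4 fR V_g)]/2 = [−88.7 + √(88.7² + 4×88.7×30.2)]/2 = 23.8 m/s
Subgeostrophic (V < V_g = 30.2 m/s), as expected around a low.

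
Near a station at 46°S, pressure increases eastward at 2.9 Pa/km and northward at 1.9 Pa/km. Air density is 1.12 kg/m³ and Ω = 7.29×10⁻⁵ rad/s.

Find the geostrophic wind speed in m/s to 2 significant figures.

30 m/s

Coriolis parameter at 46°S:
f = 2Ω sin φ = 2 × 7.29×10⁻⁵ × sin 46° = 1.05×10⁻⁴ s⁻¹
In the Southern Hemisphere f is negative: f = −1.05×10⁻⁴ s⁻¹.
Component geostrophic relations (x east, y north):
u_g = −(1/(fρ)) ∂P/∂y,  v_g = (1/(fρ)) ∂P/∂x
u_g = −(1.9×10⁻³)/(−1.05×10⁻⁴ × 1.12) = 16.2 m/s;  v_g = (2.9×10⁻³)/(−1.05×10⁻⁴ × 1.12) = −24.7 m/s
|V_g| = √(u_g² + v_g²) = 29.5 m/s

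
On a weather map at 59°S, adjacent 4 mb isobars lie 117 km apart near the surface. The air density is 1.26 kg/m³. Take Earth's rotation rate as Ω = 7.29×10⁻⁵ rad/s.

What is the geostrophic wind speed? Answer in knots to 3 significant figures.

42.2 knots

Coriolis parameter at 59°S:
f = 2Ω sin φ = 2 × 7.29×10⁻⁵ × sin 59° = 1.25×10⁻⁴ s⁻¹
Pressure gradient: |∂P/∂n| = 400 Pa / 117000 m = 3.42×10⁻³ Pa/m
Geostrophic balance (pressure-gradient force = Coriolis force):
V_g = (1/(fρ)) |∂P/∂n| = 3.42×10⁻³ / (1.25×10⁻⁴ × 1.26) = 21.7 m/s
Converting: 21.7 m/s × 1.944 = 42.2 knots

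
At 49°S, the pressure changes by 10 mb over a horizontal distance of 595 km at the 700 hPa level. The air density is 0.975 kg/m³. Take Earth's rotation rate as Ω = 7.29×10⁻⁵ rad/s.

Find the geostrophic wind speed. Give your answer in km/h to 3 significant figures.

56.4 km/h

Coriolis parameter at 49°S:
f = 2Ω sin φ = 2 × 7.29×10⁻⁵ × sin 49° = 1.10×10⁻⁴ s⁻¹
Pressure gradient: |∂P/∂n| = 1000 Pa / 595000 m = 1.68×10⁻³ Pa/m
Geostrophic balance (pressure-gradient force = Coriolis force):
V_g = (1/(fρ)) |∂P/∂n| = 1.68×10⁻³ / (1.10×10⁻⁴ × 0.975) = 15.7 m/s
Converting: 15.7 m/s × 3.6 = 56.4 km/h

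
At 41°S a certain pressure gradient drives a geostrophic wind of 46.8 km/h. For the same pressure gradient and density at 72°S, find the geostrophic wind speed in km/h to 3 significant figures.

With the same pressure gradient and density, V_g ∝ 1/f ∝ 1/sin φ.
V₂ = V₁ · sin φ₁ / sin φ₂ = 46.8 × sin 41° / sin 72°
V₂ = 46.8 × 0.6561/0.9511 = 32.3 km/h

32.3 km/h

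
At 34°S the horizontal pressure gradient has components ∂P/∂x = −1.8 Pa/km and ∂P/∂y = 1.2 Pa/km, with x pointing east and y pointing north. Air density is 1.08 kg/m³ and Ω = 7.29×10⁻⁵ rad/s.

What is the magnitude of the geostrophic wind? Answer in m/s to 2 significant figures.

Coriolis parameter at 34°S:
f = 2Ω sin φ = 2 × 7.29×10⁻⁵ × sin 34° = 8.15×10⁻⁵ s⁻¹
In the Southern Hemisphere f is negative: f = −8.15×10⁻⁵ s⁻¹.
Component geostrophic relations (x east, y north):
u_g = −(1/(fρ)) ∂P/∂y,  v_g = (1/(fρ)) ∂P/∂x
u_g = −(1.2×10⁻³)/(−8.15×10⁻⁵ × 1.08) = 13.6 m/s;  v_g = (−1.8×10⁻³)/(−8.15×10⁻⁵ × 1.08) = 20.4 m/s
|V_g| = √(u_g² + v_g²) = 24.6 m/s

25 m/s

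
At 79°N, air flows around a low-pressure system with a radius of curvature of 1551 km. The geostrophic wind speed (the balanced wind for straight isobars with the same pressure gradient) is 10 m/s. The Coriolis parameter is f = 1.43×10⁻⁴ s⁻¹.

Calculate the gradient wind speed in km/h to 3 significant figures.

34.5 km/h

Around a low, centrifugal force acts outward with Coriolis, so pressure-gradient force balances both:
(1/ρ)|∂P/∂n| = fV + V²/R  →  V² + fR·V − fR·V_g = 0
With fR = 1.43×10⁻⁴ × 1551×10³ m = 222 m/s:
V = [−fR + √((fR)² + 4 fR V_g)]/2 = [−222 + √(222² + 4×222×10)]/2 = 9.59 m/s
Subgeostrophic (V < V_g = 10 m/s), as expected around a low.
Converting: 9.59 m/s × 3.6 = 34.5 km/h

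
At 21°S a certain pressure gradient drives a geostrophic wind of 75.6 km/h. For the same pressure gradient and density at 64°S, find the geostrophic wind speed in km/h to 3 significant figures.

30.1 km/h

With the same pressure gradient and density, V_g ∝ 1/f ∝ 1/sin φ.
V₂ = V₁ · sin φ₁ / sin φ₂ = 75.6 × sin 21° / sin 64°
V₂ = 75.6 × 0.3584/0.8988 = 30.1 km/h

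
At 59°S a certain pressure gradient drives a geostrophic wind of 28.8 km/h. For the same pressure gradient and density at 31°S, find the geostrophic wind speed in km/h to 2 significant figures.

With the same pressure gradient and density, V_g ∝ 1/f ∝ 1/sin φ.
V₂ = V₁ · sin φ₁ / sin φ₂ = 28.8 × sin 59° / sin 31°
V₂ = 28.8 × 0.8572/0.5150 = 48 km/h

48 km/h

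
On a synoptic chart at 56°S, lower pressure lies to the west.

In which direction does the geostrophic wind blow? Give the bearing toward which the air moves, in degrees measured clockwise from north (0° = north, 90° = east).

180°

The pressure-gradient force points toward the west (bearing 270°).
Geostrophic balance: in the Southern Hemisphere the Coriolis force deflects motion to the left, so the geostrophic wind blows 90° to the left of the pressure-gradient force (low pressure on the right).
Rotating 270° by 90° counterclockwise gives 180° — the wind blows toward the south.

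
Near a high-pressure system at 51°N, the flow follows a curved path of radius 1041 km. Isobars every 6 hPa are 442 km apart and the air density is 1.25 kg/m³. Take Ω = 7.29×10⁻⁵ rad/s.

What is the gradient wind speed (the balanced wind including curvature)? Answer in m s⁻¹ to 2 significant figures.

11 m s⁻¹

Coriolis parameter at 51°N:
f = 2Ω sin φ = 2 × 7.29×10⁻⁵ × sin 51° = 1.13×10⁻⁴ s⁻¹
Pressure gradient: |∂P/∂n| = 600 Pa / 442000 m = 1.36×10⁻³ Pa/m
Geostrophic speed: V_g = |∂P/∂n|/(fρ) = 1.36×10⁻³/(1.13×10⁻⁴ × 1.25) = 9.58 m/s
Around a high, pressure-gradient force acts outward with centrifugal, so Coriolis balances both:
fV = (1/ρ)|∂P/∂n| + V²/R  →  V² − fR·V + fR·V_g = 0
With fR = 1.13×10⁻⁴ × 1041×10³ m = 118 m/s:
V = [fR − √((fR)² − 4 fR V_g)]/2 = [118 − √(118² − 4×118×9.58)]/2 = 10.5 m/s
Supergeostrophic (V > V_g = 9.58 m/s), as expected around a high.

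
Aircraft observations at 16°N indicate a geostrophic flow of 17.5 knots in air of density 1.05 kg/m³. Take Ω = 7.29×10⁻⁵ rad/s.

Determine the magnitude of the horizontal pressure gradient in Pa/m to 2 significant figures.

Coriolis parameter at 16°N:
f = 2Ω sin φ = 2 × 7.29×10⁻⁵ × sin 16° = 4.02×10⁻⁵ s⁻¹
Wind speed in SI: 17.5 knots = 9.00 m/s
Geostrophic balance rearranged: |∂P/∂n| = f ρ V_g
|∂P/∂n| = 4.02×10⁻⁵ × 1.05 × 9.00 = 3.80×10⁻⁴ Pa/m

3.8×10⁻⁴ Pa/m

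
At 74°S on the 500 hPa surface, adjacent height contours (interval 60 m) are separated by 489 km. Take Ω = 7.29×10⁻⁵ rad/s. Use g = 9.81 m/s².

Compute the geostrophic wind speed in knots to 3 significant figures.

16.7 knots

Coriolis parameter at 74°S:
f = 2Ω sin φ = 2 × 7.29×10⁻⁵ × sin 74° = 1.40×10⁻⁴ s⁻¹
Height gradient: |∂Z/∂n| = 60 m / 489000 m = 1.23×10⁻⁴
On a pressure surface, geostrophic balance gives V_g = (g/f)|∂Z/∂n|:
V_g = 9.81 × 1.23×10⁻⁴ / 1.40×10⁻⁴ = 8.59 m/s
Converting: 8.59 m/s × 1.944 = 16.7 knots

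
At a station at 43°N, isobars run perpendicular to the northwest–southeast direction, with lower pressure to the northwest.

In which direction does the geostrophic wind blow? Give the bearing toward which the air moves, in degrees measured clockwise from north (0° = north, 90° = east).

045°

The pressure-gradient force points toward the northwest (bearing 315°).
Geostrophic balance: in the Northern Hemisphere the Coriolis force deflects motion to the right, so the geostrophic wind blows 90° to the right of the pressure-gradient force (low pressure on the left).
Rotating 315° by 90° clockwise gives 045° — the wind blows toward the northeast.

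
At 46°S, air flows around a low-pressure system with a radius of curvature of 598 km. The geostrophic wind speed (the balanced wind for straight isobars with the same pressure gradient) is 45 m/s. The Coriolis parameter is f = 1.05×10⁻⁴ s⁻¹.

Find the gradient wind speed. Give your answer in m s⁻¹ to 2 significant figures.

30 m s⁻¹

Around a low, centrifugal force acts outward with Coriolis, so pressure-gradient force balances both:
(1/ρ)|∂P/∂n| = fV + V²/R  →  V² + fR·V − fR·V_g = 0
With fR = 1.05×10⁻⁴ × 598×10³ m = 62.8 m/s:
V = [−fR + √((fR)² + 4 fR V_g)]/2 = [−62.8 + √(62.8² + 4×62.8×45)]/2 = 30.3 m/s
Subgeostrophic (V < V_g = 45 m/s), as expected around a low.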